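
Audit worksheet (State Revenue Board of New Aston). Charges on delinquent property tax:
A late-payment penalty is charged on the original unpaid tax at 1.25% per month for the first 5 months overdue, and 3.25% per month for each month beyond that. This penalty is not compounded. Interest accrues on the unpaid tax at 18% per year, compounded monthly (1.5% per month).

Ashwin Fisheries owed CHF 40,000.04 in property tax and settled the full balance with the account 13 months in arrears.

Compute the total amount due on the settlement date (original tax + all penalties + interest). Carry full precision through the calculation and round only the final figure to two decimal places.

CHF 61,442.16

Penalty, months 1–5: 5 × 1.25% × CHF 40,000.04 = CHF 2,500.00…
Penalty, months 6–13: 8 × 3.25% × CHF 40,000.04 = CHF 10,400.01…
Interest: CHF 40,000.04 × ((1 + 0.015)^13 − 1) = CHF 40,000.04 × 0.2135524… = CHF 8,542.1063…
Total = CHF 40,000.04 + CHF 12,900.0129 + CHF 8,542.1063… = CHF 61,442.16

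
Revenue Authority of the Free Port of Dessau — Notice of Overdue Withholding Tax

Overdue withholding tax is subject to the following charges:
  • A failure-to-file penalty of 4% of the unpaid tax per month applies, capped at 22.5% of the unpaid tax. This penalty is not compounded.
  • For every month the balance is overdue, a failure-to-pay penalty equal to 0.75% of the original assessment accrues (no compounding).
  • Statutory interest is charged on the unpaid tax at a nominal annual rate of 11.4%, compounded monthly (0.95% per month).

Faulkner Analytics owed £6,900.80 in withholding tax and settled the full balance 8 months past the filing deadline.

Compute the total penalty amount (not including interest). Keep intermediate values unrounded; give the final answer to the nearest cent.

Failure-to-file: 8 × 4% × £6,900.80 = £2,208.26…, capped at 22.5% × £6,900.80 = £1,552.68
Failure-to-pay penalty: 8 × 0.75% × £6,900.80 = £414.05…
Total penalty = £1,552.68 + £414.05… = £1,966.73

£1,966.73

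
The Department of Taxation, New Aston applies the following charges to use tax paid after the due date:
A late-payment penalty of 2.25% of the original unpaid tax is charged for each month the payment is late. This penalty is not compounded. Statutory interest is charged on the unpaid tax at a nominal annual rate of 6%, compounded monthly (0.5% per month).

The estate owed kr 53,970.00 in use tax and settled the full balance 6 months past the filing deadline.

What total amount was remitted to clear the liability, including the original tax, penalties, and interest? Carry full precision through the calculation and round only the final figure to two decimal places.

kr 62,895.42

Late-payment penalty = 2.25% × kr 53,970.00 × 6 mo = kr 7,285.95
Interest: kr 53,970.00 × ((1 + 0.005)^6 − 1) = kr 53,970.00 × 0.0303775… = kr 1,639.4742…
Total = kr 53,970.00 + kr 7,285.9500 + kr 1,639.4742… = kr 62,895.42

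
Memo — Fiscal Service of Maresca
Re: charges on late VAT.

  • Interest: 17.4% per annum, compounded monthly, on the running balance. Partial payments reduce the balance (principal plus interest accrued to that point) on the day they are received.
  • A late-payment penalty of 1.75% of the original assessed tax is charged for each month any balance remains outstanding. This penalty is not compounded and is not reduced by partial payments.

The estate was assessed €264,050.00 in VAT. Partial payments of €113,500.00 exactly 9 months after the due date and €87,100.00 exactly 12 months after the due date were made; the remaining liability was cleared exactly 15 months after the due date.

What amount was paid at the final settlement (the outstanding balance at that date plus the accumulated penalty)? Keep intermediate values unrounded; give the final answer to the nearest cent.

€182,322.46

Monthly rate = 17.4% ÷ 12 = 1.45%
Balance at month 9: €264,050.0000 × (1 + 0.0145)^9 = €300,576.2308…
After €113,500.00 payment: €300,576.2308… − €113,500.00 = €187,076.2308…
Balance at month 12: €187,076.2308… × (1 + 0.0145)^3 = €195,332.6155…
After €87,100.00 payment: €195,332.6155… − €87,100.00 = €108,232.6155…
Balance at month 15: €108,232.6155… × (1 + 0.0145)^3 = €113,009.3320…
Penalty: 15 × 1.75% × €264,050.00 = €69,313.13…
Final settlement = outstanding balance + penalty = €113,009.3320… + €69,313.13… = €182,322.46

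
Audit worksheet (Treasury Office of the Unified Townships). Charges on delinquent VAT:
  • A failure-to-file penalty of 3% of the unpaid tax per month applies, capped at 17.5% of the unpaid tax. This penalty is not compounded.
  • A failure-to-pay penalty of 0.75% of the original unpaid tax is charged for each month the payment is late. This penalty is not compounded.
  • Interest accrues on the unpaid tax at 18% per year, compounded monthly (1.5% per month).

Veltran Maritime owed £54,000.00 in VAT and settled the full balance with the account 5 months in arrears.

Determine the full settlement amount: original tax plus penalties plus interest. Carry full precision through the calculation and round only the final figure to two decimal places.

Failure-to-file: 5 × 3% × £54,000.00 = £8,100.00 (under the 17.5% cap)
Failure-to-pay penalty: 5 × 0.75% × £54,000.00 = £2,025.00
Interest: £54,000.00 × ((1 + 0.015)^5 − 1) = £54,000.00 × 0.0772840… = £4,173.3362…
Total = £54,000.00 + £10,125.0000 + £4,173.3362… = £68,298.34

£68,298.34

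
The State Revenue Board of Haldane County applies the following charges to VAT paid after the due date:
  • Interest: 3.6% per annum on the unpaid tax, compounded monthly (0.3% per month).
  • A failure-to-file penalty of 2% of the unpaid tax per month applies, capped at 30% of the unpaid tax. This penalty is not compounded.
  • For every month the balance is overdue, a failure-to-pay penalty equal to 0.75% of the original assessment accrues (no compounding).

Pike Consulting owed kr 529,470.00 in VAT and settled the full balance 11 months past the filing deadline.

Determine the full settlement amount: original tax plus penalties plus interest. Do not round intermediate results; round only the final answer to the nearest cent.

Failure-to-file: 11 × 2% × kr 529,470.00 = kr 116,483.40 (under the 30% cap)
Failure-to-pay penalty: 11 × 0.75% × kr 529,470.00 = kr 43,681.28…
Interest: kr 529,470.00 × ((1 + 0.003)^11 − 1) = kr 529,470.00 × 0.0334995… = kr 17,736.9707…
Total = kr 529,470.00 + kr 160,164.6750 + kr 17,736.9707… = kr 707,371.65

kr 707,371.65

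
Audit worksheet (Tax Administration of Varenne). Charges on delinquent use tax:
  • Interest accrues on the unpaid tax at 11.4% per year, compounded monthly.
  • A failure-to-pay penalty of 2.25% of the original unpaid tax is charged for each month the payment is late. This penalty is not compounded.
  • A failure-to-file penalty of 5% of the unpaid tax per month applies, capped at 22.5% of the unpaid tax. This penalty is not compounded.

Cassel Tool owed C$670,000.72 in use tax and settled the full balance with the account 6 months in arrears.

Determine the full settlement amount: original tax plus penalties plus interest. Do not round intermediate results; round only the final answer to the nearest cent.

C$950,309.60

Failure-to-file: 6 × 5% × C$670,000.72 = C$201,000.22…, capped at 22.5% × C$670,000.72 = C$150,750.16…
Failure-to-pay penalty: 6 × 2.25% × C$670,000.72 = C$90,450.10…
Interest (11.4%/yr ÷ 12 = 0.95%/month): C$670,000.72 × ((1 + 0.0095)^6 − 1) = C$39,108.6255…
Total = C$670,000.72 + C$241,200.2592 + C$39,108.6255… = C$950,309.60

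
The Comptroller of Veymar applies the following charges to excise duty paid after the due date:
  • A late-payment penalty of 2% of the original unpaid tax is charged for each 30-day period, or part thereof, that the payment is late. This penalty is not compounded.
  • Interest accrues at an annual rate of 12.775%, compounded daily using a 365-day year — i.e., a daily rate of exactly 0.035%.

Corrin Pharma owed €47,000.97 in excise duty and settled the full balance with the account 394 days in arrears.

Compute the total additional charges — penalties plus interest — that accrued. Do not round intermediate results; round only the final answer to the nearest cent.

Penalty periods: ⌈394/30⌉ = 14; penalty = 14 × 2% × €47,000.97 = €13,160.27…
Interest: €47,000.97 × ((1 + 0.00035)^394 − 1) = €47,000.97 × 0.14783306… = €6,948.2974…
Penalties + interest = €13,160.2716 + €6,948.2974… = €20,108.57

€20,108.57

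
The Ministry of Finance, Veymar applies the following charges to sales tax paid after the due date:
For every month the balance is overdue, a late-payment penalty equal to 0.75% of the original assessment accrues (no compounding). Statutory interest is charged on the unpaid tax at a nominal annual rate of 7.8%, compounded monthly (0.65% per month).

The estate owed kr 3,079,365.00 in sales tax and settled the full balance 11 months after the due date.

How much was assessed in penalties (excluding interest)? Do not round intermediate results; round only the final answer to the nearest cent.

Late-payment penalty = 0.75% × kr 3,079,365.00 × 11 mo = kr 254,047.61…

kr 254,047.61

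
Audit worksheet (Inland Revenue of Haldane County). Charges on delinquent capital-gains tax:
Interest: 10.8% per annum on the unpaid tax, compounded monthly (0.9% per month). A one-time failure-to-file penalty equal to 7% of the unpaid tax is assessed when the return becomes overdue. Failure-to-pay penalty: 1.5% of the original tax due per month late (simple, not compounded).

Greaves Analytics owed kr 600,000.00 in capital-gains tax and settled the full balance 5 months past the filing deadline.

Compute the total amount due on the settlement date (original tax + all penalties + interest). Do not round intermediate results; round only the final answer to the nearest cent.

kr 714,490.39

Failure-to-file penalty: 7% × kr 600,000.00 = kr 42,000.00
Failure-to-pay penalty: 5 × 1.5% × kr 600,000.00 = kr 45,000.00
Interest: kr 600,000.00 × ((1 + 0.009)^5 − 1) = kr 600,000.00 × 0.0458173… = kr 27,490.3937…
Total = kr 600,000.00 + kr 87,000.0000 + kr 27,490.3937… = kr 714,490.39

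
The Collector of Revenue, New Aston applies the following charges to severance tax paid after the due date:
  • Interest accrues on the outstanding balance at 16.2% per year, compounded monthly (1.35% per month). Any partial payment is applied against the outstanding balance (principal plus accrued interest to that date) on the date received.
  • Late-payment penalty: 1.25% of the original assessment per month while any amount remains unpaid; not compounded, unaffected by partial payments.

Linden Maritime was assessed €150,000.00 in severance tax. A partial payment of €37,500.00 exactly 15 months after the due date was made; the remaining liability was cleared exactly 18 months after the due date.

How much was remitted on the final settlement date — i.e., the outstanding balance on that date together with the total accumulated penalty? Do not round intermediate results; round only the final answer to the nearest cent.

Balance at month 15: €150,000.0000 × (1 + 0.0135)^15 = €183,420.3655…
After €37,500.00 payment: €183,420.3655… − €37,500.00 = €145,920.3655…
Balance at month 18: €145,920.3655… × (1 + 0.0135)^3 = €151,910.2813…
Penalty: 18 × 1.25% × €150,000.00 = €33,750.00
Final settlement = outstanding balance + penalty = €151,910.2813… + €33,750.00 = €185,660.28

€185,660.28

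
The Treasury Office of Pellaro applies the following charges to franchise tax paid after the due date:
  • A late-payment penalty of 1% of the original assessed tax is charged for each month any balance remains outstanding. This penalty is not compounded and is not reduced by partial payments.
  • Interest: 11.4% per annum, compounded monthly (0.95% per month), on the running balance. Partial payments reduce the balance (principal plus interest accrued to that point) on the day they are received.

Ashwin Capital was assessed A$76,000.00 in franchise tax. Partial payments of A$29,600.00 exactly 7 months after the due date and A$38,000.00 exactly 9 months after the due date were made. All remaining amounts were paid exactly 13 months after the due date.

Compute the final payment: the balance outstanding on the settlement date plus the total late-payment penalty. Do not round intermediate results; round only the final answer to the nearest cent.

A$25,027.60

Balance at month 7: A$76,000.0000 × (1 + 0.0095)^7 = A$81,200.3414…
After A$29,600.00 payment: A$81,200.3414… − A$29,600.00 = A$51,600.3414…
Balance at month 9: A$51,600.3414… × (1 + 0.0095)^2 = A$52,585.4048…
After A$38,000.00 payment: A$52,585.4048… − A$38,000.00 = A$14,585.4048…
Balance at month 13: A$14,585.4048… × (1 + 0.0095)^4 = A$15,147.5983…
Penalty: 13 × 1% × A$76,000.00 = A$9,880.00
Final settlement = outstanding balance + penalty = A$15,147.5983… + A$9,880.00 = A$25,027.60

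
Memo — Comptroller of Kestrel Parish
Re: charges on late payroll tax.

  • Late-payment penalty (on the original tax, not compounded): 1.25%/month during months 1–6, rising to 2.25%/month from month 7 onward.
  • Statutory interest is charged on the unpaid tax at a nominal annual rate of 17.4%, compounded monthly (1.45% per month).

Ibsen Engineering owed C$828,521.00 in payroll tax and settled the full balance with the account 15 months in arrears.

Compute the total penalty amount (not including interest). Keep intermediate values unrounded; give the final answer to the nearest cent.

Penalty, months 1–6: 6 × 1.25% × C$828,521.00 = C$62,139.08…
Penalty, months 7–15: 9 × 2.25% × C$828,521.00 = C$167,775.50…
Total penalty = C$62,139.08… + C$167,775.50… = C$229,914.58

C$229,914.58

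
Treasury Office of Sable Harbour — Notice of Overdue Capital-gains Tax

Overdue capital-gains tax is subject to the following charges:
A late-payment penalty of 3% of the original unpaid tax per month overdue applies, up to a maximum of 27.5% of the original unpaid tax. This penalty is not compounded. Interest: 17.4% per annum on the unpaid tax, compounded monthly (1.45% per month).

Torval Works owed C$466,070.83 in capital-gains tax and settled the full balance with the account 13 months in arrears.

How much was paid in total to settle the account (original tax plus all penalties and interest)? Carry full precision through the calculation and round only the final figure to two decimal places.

Penalty (uncapped): 13 × 3% × C$466,070.83 = C$181,767.62…; cap = 27.5% × C$466,070.83 = C$128,169.48… → penalty = C$128,169.48…
Interest: C$466,070.83 × ((1 + 0.0145)^13 − 1) = C$466,070.83 × 0.2058039… = C$95,919.1733…
Total = C$466,070.83 + C$128,169.4783… + C$95,919.1733… = C$690,159.48

C$690,159.48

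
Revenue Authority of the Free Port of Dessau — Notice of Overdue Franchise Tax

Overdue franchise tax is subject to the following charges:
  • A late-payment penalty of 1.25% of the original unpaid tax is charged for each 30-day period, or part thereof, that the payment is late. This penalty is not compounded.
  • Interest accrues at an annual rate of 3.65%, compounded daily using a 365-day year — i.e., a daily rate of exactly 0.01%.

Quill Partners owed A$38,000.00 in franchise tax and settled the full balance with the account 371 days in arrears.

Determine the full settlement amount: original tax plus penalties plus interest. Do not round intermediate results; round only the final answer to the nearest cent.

A$45,611.21

Penalty periods: ⌈371/30⌉ = 13; penalty = 13 × 1.25% × A$38,000.00 = A$6,175.00
Interest: A$38,000.00 × ((1 + 0.0001)^371 − 1) = A$38,000.00 × 0.03779487… = A$1,436.2051…
Total = A$38,000.00 + A$6,175.0000 + A$1,436.2051… = A$45,611.21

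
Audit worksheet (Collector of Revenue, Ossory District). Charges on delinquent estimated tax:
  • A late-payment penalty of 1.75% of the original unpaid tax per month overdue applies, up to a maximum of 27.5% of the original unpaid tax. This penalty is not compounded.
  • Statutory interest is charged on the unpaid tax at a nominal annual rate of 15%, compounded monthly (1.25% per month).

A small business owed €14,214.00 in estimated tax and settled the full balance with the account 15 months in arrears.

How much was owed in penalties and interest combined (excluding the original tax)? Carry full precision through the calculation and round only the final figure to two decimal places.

Penalty: 15 × 1.75% × €14,214.00 = €3,731.18… (below the 27.5% cap of €3,908.85)
Interest: €14,214.00 × ((1 + 0.0125)^15 − 1) = €14,214.00 × 0.2048292… = €2,911.4420…
Penalties + interest = €3,731.1750 + €2,911.4420… = €6,642.62

€6,642.62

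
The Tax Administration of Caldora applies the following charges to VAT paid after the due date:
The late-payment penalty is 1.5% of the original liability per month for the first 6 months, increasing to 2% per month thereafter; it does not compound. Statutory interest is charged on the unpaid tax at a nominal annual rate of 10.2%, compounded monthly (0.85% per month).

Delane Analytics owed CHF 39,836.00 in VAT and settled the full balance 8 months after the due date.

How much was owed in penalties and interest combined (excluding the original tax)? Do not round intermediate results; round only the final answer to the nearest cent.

Penalty, months 1–6: 6 × 1.5% × CHF 39,836.00 = CHF 3,585.24
Penalty, months 7–8: 2 × 2% × CHF 39,836.00 = CHF 1,593.44
Interest: CHF 39,836.00 × ((1 + 0.0085)^8 − 1) = CHF 39,836.00 × 0.0700578… = CHF 2,790.8209…
Penalties + interest = CHF 5,178.6800 + CHF 2,790.8209… = CHF 7,969.50

CHF 7,969.50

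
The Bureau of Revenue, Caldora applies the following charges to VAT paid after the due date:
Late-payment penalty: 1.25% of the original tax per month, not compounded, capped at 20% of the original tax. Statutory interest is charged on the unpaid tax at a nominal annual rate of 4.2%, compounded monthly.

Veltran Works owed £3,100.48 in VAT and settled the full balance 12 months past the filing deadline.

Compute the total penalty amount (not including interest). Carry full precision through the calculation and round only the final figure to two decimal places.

Penalty: 12 × 1.25% × £3,100.48 = £465.07… (below the 20% cap of £620.10…)

£465.07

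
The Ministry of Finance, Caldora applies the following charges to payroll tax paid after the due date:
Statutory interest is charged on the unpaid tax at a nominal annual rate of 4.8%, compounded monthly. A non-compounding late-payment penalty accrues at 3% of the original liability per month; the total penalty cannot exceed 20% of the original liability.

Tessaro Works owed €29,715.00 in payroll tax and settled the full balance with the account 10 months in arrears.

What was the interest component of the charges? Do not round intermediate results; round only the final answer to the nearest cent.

€1,210.22

Interest (4.8%/yr ÷ 12 = 0.4%/month): €29,715.00 × ((1 + 0.004)^10 − 1) = €1,210.2246…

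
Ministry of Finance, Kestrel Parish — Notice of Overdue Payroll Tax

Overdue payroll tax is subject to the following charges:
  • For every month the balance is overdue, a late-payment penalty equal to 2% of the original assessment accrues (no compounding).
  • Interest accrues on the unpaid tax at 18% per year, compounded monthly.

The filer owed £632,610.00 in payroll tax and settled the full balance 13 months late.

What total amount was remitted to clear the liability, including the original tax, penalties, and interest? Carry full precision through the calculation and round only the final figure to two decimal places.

£932,184.01

Late-payment penalty = 2% × £632,610.00 × 13 mo = £164,478.60
Interest (18%/yr ÷ 12 = 1.5%/month): £632,610.00 × ((1 + 0.015)^13 − 1) = £135,095.4116…
Total = £632,610.00 + £164,478.6000 + £135,095.4116… = £932,184.01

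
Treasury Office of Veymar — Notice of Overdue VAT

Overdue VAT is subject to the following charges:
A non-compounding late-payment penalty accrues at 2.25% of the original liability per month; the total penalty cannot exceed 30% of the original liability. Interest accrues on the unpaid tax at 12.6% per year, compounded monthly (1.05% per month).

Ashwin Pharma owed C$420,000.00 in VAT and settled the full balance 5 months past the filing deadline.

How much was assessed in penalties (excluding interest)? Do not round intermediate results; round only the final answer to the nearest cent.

Penalty: 5 × 2.25% × C$420,000.00 = C$47,250.00 (below the 30% cap of C$126,000.00)

C$47,250.00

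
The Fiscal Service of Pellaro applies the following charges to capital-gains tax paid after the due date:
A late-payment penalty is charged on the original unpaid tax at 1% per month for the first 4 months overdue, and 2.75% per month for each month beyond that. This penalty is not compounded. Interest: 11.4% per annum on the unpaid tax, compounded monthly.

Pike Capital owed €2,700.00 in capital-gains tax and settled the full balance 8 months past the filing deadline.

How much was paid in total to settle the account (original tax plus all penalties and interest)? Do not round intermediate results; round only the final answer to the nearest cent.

€3,317.15

Penalty, months 1–4: 4 × 1% × €2,700.00 = €108.00
Penalty, months 5–8: 4 × 2.75% × €2,700.00 = €297.00
Interest (11.4%/yr ÷ 12 = 0.95%/month): €2,700.00 × ((1 + 0.0095)^8 − 1) = €212.1541…
Total = €2,700.00 + €405.0000 + €212.1541… = €3,317.15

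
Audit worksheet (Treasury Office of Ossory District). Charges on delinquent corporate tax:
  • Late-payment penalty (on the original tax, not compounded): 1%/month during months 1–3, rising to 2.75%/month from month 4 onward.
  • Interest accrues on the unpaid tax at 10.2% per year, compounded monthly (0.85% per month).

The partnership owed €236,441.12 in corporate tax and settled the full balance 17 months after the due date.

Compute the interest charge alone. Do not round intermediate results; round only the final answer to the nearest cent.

Interest: €236,441.12 × ((1 + 0.0085)^17 − 1) = €236,441.12 × 0.1547563… = €36,590.7548…

€36,590.75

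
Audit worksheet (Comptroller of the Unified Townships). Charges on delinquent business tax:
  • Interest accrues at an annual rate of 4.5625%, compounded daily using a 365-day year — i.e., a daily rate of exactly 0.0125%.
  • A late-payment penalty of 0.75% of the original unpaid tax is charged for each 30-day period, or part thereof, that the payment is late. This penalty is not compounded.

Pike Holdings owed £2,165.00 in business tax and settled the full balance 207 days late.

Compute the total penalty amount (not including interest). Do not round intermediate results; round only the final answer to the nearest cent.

Penalty periods: ⌈207/30⌉ = 7; penalty = 7 × 0.75% × £2,165.00 = £113.66…

£113.66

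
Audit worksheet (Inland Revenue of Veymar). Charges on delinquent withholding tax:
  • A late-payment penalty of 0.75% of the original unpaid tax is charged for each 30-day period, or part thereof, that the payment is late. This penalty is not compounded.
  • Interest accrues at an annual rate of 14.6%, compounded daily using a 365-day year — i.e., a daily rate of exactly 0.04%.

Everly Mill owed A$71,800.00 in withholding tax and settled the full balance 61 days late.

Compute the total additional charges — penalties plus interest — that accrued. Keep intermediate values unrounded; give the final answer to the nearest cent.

Penalty periods: ⌈61/30⌉ = 3; penalty = 3 × 0.75% × A$71,800.00 = A$1,615.50
Interest: A$71,800.00 × ((1 + 0.0004)^61 − 1) = A$71,800.00 × 0.02469512… = A$1,773.1094…
Penalties + interest = A$1,615.5000 + A$1,773.1094… = A$3,388.61

A$3,388.61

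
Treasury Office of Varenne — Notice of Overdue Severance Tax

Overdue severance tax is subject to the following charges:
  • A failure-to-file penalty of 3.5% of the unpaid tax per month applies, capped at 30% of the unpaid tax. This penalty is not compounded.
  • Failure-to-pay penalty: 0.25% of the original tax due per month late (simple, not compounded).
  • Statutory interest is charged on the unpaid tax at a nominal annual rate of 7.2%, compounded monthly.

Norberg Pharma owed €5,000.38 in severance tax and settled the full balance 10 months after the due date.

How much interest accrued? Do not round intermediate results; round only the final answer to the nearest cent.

€308.25

Interest (7.2%/yr ÷ 12 = 0.6%/month): €5,000.38 × ((1 + 0.006)^10 − 1) = €308.2544…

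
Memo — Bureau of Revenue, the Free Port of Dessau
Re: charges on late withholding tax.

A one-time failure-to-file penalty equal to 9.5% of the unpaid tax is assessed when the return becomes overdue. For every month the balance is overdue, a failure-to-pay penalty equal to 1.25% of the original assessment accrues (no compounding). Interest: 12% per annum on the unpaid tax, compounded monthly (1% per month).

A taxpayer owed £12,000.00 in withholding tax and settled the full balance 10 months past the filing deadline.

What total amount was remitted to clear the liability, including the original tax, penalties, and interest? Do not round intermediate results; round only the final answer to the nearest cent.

Failure-to-file penalty: 9.5% × £12,000.00 = £1,140.00
Failure-to-pay penalty: 10 × 1.25% × £12,000.00 = £1,500.00
Interest: £12,000.00 × ((1 + 0.01)^10 − 1) = £12,000.00 × 0.1046221… = £1,255.4655…
Total = £12,000.00 + £2,640.0000 + £1,255.4655… = £15,895.47

£15,895.47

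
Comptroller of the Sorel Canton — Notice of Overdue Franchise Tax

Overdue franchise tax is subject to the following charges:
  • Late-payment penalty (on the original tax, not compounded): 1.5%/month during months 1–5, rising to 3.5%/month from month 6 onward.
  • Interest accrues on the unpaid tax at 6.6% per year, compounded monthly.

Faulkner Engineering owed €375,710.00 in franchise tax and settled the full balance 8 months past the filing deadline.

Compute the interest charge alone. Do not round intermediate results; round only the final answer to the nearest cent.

€16,852.99

Interest (6.6%/yr ÷ 12 = 0.55%/month): €375,710.00 × ((1 + 0.0055)^8 − 1) = €16,852.9910…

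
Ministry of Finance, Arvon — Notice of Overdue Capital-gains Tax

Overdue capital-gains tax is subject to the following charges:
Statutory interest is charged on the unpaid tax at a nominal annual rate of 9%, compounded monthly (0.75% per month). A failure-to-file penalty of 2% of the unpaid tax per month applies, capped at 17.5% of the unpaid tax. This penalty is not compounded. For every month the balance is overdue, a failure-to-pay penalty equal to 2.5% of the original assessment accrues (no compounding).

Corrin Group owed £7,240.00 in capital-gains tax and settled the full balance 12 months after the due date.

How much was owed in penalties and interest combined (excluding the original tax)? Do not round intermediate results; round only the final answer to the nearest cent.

Failure-to-file: 12 × 2% × £7,240.00 = £1,737.60, capped at 17.5% × £7,240.00 = £1,267.00
Failure-to-pay penalty: 12 × 2.5% × £7,240.00 = £2,172.00
Interest: £7,240.00 × ((1 + 0.0075)^12 − 1) = £7,240.00 × 0.0938069… = £679.1619…
Penalties + interest = £3,439.0000 + £679.1619… = £4,118.16

£4,118.16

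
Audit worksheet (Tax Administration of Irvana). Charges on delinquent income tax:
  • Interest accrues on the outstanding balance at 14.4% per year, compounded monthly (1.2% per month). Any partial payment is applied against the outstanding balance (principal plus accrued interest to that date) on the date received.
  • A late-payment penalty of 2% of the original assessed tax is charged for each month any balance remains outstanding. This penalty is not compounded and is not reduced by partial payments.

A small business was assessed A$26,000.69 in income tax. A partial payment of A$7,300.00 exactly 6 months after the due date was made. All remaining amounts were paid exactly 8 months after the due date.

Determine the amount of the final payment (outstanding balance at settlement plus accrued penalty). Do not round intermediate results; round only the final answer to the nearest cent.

Balance at month 6: A$26,000.6900 × (1 + 0.012)^6 = A$27,929.8079…
After A$7,300.00 payment: A$27,929.8079… − A$7,300.00 = A$20,629.8079…
Balance at month 8: A$20,629.8079… × (1 + 0.012)^2 = A$21,127.8940…
Penalty: 8 × 2% × A$26,000.69 = A$4,160.11…
Final settlement = outstanding balance + penalty = A$21,127.8940… + A$4,160.11… = A$25,288.00

A$25,288.00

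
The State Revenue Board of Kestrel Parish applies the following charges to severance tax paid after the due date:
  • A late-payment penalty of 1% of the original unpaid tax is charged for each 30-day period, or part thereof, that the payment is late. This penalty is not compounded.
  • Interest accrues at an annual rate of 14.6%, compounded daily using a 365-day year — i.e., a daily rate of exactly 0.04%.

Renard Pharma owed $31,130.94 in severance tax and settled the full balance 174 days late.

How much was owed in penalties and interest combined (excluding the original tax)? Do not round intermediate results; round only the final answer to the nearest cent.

Penalty periods: ⌈174/30⌉ = 6; penalty = 6 × 1% × $31,130.94 = $1,867.86…
Interest: $31,130.94 × ((1 + 0.0004)^174 − 1) = $31,130.94 × 0.07206434… = $2,243.4308…
Penalties + interest = $1,867.8564 + $2,243.4308… = $4,111.29

$4,111.29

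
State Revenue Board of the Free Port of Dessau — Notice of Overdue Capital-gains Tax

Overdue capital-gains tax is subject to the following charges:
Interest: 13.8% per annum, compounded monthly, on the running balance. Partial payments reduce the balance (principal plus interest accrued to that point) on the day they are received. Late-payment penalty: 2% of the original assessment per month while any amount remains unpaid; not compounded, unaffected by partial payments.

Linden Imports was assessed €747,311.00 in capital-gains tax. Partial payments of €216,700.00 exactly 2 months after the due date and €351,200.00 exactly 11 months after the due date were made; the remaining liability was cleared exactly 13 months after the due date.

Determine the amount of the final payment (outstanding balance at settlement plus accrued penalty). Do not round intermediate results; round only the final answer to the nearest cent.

€456,309.87

Monthly rate = 13.8% ÷ 12 = 1.15%
Balance at month 2: €747,311.0000 × (1 + 0.0115)^2 = €764,597.9849…
After €216,700.00 payment: €764,597.9849… − €216,700.00 = €547,897.9849…
Balance at month 11: €547,897.9849… × (1 + 0.0115)^9 = €607,285.1859…
After €351,200.00 payment: €607,285.1859… − €351,200.00 = €256,085.1859…
Balance at month 13: €256,085.1859… × (1 + 0.0115)^2 = €262,009.0125…
Penalty: 13 × 2% × €747,311.00 = €194,300.86
Final settlement = outstanding balance + penalty = €262,009.0125… + €194,300.86 = €456,309.87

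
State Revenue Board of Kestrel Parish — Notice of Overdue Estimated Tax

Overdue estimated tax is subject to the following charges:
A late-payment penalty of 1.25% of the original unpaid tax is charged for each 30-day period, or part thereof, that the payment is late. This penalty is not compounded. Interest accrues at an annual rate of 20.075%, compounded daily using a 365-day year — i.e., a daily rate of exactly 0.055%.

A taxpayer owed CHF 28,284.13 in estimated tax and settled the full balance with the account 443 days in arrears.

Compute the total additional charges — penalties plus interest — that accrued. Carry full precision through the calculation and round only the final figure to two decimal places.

CHF 13,104.38

Penalty periods: ⌈443/30⌉ = 15; penalty = 15 × 1.25% × CHF 28,284.13 = CHF 5,303.27…
Interest: CHF 28,284.13 × ((1 + 0.00055)^443 − 1) = CHF 28,284.13 × 0.27581223… = CHF 7,801.1090…
Penalties + interest = CHF 5,303.2744… + CHF 7,801.1090… = CHF 13,104.38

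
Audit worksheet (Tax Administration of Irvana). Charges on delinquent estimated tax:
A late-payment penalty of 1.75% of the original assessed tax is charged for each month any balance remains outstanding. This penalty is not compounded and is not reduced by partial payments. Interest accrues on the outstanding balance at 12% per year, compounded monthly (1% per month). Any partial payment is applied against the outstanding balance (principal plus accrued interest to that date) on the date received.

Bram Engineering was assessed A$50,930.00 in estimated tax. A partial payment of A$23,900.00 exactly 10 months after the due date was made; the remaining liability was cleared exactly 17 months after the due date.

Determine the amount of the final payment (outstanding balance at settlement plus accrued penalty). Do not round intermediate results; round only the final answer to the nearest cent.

A$49,844.26

Balance at month 10: A$50,930.0000 × (1 + 0.01)^10 = A$56,258.4048…
After A$23,900.00 payment: A$56,258.4048… − A$23,900.00 = A$32,358.4048…
Balance at month 17: A$32,358.4048… × (1 + 0.01)^7 = A$34,692.5898…
Penalty: 17 × 1.75% × A$50,930.00 = A$15,151.68…
Final settlement = outstanding balance + penalty = A$34,692.5898… + A$15,151.68… = A$49,844.26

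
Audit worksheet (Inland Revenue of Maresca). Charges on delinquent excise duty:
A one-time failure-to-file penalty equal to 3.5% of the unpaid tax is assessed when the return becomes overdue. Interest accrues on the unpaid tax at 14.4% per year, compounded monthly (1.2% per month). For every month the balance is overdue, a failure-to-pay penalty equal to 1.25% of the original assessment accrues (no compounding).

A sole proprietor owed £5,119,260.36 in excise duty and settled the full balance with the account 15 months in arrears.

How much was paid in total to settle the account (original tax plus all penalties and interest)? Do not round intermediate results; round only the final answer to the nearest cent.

Failure-to-file penalty: 3.5% × £5,119,260.36 = £179,174.11…
Failure-to-pay penalty = 1.25% × £5,119,260.36 × 15 mo = £959,861.32…
Interest: £5,119,260.36 × ((1 + 0.012)^15 − 1) = £5,119,260.36 × 0.1959353… = £1,003,043.8506…
Total = £5,119,260.36 + £1,139,035.4301 + £1,003,043.8506… = £7,261,339.64

£7,261,339.64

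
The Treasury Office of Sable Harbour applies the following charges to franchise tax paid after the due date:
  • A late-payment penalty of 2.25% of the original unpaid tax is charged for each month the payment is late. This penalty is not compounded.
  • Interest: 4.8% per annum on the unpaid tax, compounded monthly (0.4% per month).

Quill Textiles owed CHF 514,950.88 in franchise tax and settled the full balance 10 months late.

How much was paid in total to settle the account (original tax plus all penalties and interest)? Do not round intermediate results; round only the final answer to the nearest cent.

Late-payment penalty = 2.25% × CHF 514,950.88 × 10 mo = CHF 115,863.95…
Interest: CHF 514,950.88 × ((1 + 0.004)^10 − 1) = CHF 514,950.88 × 0.0407277… = CHF 20,972.7825…
Total = CHF 514,950.88 + CHF 115,863.9480 + CHF 20,972.7825… = CHF 651,787.61

CHF 651,787.61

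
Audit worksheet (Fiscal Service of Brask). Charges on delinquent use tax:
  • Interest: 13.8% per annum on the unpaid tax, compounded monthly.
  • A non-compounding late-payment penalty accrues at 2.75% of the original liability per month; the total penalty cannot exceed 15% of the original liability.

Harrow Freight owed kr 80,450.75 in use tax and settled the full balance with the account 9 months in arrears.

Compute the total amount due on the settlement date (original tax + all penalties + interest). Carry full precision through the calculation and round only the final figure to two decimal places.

Penalty (uncapped): 9 × 2.75% × kr 80,450.75 = kr 19,911.56…; cap = 15% × kr 80,450.75 = kr 12,067.61… → penalty = kr 12,067.61…
Interest (13.8%/yr ÷ 12 = 1.15%/month): kr 80,450.75 × ((1 + 0.0115)^9 − 1) = kr 8,720.1359…
Total = kr 80,450.75 + kr 12,067.6125 + kr 8,720.1359… = kr 101,238.50

kr 101,238.50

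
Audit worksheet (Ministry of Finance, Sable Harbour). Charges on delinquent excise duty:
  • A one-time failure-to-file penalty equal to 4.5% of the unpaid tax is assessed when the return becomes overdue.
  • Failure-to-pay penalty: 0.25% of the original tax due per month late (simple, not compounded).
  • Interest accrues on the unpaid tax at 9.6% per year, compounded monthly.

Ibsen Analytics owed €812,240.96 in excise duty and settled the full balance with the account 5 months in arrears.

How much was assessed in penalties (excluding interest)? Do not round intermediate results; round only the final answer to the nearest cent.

Failure-to-file penalty: 4.5% × €812,240.96 = €36,550.84…
Failure-to-pay penalty: 5 × 0.25% × €812,240.96 = €10,153.01…
Total penalty = €36,550.84… + €10,153.01… = €46,703.86

€46,703.86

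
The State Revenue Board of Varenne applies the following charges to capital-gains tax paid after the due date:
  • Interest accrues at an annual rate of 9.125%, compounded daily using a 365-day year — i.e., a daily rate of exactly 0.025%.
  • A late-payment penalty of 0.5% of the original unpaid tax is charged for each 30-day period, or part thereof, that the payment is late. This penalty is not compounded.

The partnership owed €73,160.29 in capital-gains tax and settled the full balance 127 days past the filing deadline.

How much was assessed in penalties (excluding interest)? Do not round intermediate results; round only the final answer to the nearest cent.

Penalty periods: ⌈127/30⌉ = 5; penalty = 5 × 0.5% × €73,160.29 = €1,829.01…

€1,829.01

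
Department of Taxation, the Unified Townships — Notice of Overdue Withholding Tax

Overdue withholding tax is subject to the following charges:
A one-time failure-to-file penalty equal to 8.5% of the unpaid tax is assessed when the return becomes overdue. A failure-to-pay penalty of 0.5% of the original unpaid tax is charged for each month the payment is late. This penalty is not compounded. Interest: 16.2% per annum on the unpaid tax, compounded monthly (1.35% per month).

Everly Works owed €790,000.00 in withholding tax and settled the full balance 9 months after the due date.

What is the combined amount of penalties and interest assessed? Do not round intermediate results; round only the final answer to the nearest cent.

€204,034.81

Failure-to-file penalty: 8.5% × €790,000.00 = €67,150.00
Failure-to-pay penalty: 9 × 0.5% × €790,000.00 = €35,550.00
Interest: €790,000.00 × ((1 + 0.0135)^9 − 1) = €790,000.00 × 0.1282719… = €101,334.8118…
Penalties + interest = €102,700.0000 + €101,334.8118… = €204,034.81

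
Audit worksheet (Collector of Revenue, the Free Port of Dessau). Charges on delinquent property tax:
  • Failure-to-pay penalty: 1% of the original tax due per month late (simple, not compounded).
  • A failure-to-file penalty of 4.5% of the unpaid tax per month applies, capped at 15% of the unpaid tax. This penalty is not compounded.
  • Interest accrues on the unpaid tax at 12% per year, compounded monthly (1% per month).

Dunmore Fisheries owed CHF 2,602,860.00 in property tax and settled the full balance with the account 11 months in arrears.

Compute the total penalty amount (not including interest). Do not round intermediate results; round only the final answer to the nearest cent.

Failure-to-file: 11 × 4.5% × CHF 2,602,860.00 = CHF 1,288,415.70, capped at 15% × CHF 2,602,860.00 = CHF 390,429.00
Failure-to-pay penalty = 1% × CHF 2,602,860.00 × 11 mo = CHF 286,314.60
Total penalty = CHF 390,429.00 + CHF 286,314.60 = CHF 676,743.60

CHF 676,743.60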